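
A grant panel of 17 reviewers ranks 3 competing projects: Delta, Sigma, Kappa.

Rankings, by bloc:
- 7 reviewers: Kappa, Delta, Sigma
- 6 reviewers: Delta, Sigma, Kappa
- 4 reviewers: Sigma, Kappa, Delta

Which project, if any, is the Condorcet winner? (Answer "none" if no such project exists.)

Check each pair by majority over 17 ballots:
Delta–Sigma: Delta 13–4.
Delta vs Kappa: Kappa, 11–6.
Sigma–Kappa: Sigma 10–7.
Every project loses at least once (Delta loses to Kappa; Sigma loses to Delta; Kappa loses to Sigma). The majority relation contains the cycle Delta → Sigma → Kappa → Delta, so there is no Condorcet winner.

none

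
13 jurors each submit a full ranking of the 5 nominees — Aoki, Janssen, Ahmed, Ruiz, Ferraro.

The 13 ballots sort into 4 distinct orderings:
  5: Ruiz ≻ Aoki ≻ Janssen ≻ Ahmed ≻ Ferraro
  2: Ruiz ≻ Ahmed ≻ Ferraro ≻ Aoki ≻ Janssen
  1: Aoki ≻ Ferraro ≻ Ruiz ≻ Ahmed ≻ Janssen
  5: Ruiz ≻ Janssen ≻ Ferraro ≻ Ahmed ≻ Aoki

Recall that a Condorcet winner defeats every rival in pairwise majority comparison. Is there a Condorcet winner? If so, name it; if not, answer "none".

Check each pair by majority over 13 ballots:
Aoki vs Janssen: 8 to 5, Aoki.
Aoki vs Ahmed: 5+1 = 6 for Aoki, 7 for Ahmed — Ahmed by 7–6.
Aoki vs Ruiz: 1 to 12, Ruiz.
Aoki vs Ferraro: Ferraro, 7–6.
Janssen vs Ahmed: Janssen, 10–3.
Janssen vs Ruiz: Ruiz, 13–0.
Janssen vs Ferraro: Janssen wins 10–3.
Ahmed vs Ruiz: 0 to 13, Ruiz.
Ahmed vs Ferraro: Ahmed, 7–6.
Ruiz–Ferraro: Ruiz 12–1.
Ruiz beats each of Aoki, Janssen, Ahmed, Ferraro — Ruiz is the Condorcet winner.

Ruiz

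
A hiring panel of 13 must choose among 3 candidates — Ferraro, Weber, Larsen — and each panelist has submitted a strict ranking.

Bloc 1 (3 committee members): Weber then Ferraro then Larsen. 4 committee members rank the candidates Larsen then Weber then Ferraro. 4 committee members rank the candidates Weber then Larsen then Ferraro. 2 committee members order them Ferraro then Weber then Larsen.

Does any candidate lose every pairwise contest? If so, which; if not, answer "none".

Ferraro

Head-to-head results (13 committee members):
Ferraro vs Weber: Weber wins 11–2.
Ferraro–Larsen: Larsen 8–5.
Weber vs Larsen: Weber, 9–4.
Ferraro loses to every other candidate — it is the Condorcet loser.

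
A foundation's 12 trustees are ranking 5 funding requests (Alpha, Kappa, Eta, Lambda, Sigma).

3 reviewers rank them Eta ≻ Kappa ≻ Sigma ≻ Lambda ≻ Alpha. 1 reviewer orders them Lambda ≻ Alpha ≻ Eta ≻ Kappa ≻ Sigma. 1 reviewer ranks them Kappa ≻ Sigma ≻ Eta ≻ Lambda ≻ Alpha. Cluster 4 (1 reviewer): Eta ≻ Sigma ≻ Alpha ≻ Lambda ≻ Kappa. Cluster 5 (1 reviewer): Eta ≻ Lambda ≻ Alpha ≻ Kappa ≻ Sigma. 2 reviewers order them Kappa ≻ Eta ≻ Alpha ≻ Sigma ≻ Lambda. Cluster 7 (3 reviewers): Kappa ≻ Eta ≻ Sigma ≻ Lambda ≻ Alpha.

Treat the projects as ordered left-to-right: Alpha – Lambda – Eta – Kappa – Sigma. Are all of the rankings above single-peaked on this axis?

Axis positions: Alpha=1, Lambda=2, Eta=3, Kappa=4, Sigma=5.
Cluster 1 (peak Eta at position 3): ranking walks positions 3-4-5-2-1, expanding outward from the peak — single-peaked.
Cluster 2 (peak Lambda at position 2): ranking walks positions 2-1-3-4-5, expanding outward from the peak — single-peaked.
Cluster 3 (peak Kappa at position 4): ranking walks positions 4-5-3-2-1, expanding outward from the peak — single-peaked.
Cluster 4: ranking walks positions 3-5-1-2-4; Sigma is ranked above Kappa even though Kappa lies between Sigma and the peak Eta on the axis — preferences dip and rise again. Not single-peaked.
Cluster 5 (peak Eta at position 3): ranking walks positions 3-2-1-4-5, expanding outward from the peak — single-peaked.
Cluster 6: ranking walks positions 4-3-1-5-2; Alpha is ranked above Lambda even though Lambda lies between Alpha and the peak Kappa on the axis — preferences dip and rise again. Not single-peaked.
Cluster 7 (peak Kappa at position 4): ranking walks positions 4-3-5-2-1, expanding outward from the peak — single-peaked.
Cluster 4 violates single-peakedness, so the profile is not single-peaked on this axis.

no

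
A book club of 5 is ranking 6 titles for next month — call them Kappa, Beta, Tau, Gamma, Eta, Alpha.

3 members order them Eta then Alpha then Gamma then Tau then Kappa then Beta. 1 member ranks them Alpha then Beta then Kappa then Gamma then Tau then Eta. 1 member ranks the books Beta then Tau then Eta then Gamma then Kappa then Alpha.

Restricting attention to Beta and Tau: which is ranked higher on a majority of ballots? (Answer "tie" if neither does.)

Tau

Ballots ranking Beta above Tau: 1 + 1 = 2.
Ballots ranking Tau above Beta: 5 − 2 = 3.
Tau wins the head-to-head 3–2.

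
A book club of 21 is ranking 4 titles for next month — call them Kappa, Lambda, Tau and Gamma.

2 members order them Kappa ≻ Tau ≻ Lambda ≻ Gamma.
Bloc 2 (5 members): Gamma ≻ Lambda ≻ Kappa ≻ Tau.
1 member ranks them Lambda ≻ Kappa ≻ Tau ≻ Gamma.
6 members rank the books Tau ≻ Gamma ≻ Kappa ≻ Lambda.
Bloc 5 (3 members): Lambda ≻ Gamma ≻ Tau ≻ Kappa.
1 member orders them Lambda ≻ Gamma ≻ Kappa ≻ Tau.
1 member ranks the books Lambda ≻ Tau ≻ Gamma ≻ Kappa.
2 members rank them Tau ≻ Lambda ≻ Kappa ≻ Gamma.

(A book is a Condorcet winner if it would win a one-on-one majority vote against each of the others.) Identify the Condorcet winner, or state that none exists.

Head-to-head results (21 members):
Kappa vs Lambda: Lambda, 13–8.
Kappa vs Tau: 2+5+1+1 = 9 for Kappa, 12 for Tau — Tau by 12–9.
Kappa vs Gamma: Kappa is ranked higher on 2+1+2 = 5 ballots, Gamma on 16. Gamma wins 16–5.
Lambda vs Tau: Lambda is ranked higher on 5+1+3+1+1 = 11 ballots, Tau on 10. Lambda wins 11–10.
Lambda–Gamma: Gamma 11–10.
Tau vs Gamma: 2+1+6+1+2 = 12 for Tau, 9 for Gamma — Tau by 12–9.
Every book loses at least once (Kappa loses to Lambda; Lambda loses to Gamma; Tau loses to Lambda; Gamma loses to Tau). The majority relation contains the cycle Lambda > Tau > Gamma > Lambda, so there is no Condorcet winner.

none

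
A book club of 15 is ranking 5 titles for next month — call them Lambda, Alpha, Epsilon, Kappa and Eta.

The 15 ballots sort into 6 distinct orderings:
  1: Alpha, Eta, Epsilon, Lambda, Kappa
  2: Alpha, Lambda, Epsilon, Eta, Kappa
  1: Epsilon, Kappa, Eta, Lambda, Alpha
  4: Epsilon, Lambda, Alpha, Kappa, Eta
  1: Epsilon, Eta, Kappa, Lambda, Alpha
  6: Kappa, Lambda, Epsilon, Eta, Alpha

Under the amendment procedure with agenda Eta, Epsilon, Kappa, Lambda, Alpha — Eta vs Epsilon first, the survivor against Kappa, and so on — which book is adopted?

Round 1: Eta vs Epsilon — 1–14, Epsilon advances.
Round 2: Epsilon vs Kappa — 9–6, Epsilon advances.
Round 3: Epsilon vs Lambda — 7–8, Lambda advances.
Round 4: Lambda vs Alpha — 12–3, Lambda advances.
Lambda survives the agenda.

Lambda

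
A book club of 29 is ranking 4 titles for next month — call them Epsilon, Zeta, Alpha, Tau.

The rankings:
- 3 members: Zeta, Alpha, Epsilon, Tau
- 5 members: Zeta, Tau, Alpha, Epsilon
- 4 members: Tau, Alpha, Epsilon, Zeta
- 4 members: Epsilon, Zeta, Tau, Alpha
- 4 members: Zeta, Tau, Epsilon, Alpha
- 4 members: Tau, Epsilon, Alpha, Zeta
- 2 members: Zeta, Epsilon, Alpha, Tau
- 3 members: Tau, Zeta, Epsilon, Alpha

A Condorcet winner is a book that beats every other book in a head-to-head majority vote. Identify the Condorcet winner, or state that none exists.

Check each pair by majority over 29 ballots:
Epsilon vs Zeta: Epsilon is ranked higher on 4+4+4 = 12 ballots, Zeta on 17. Zeta wins 17–12.
Epsilon vs Alpha: Epsilon wins 17–12.
Epsilon vs Tau: Tau, 20–9.
Zeta vs Alpha: Zeta preferred on 3+5+4+4+2+3 = 21 ballots; Zeta wins 21–8.
Zeta vs Tau: Zeta wins 18–11.
Alpha vs Tau: Tau, 24–5.
Zeta beats each of Epsilon, Alpha, Tau — Zeta is the Condorcet winner.

Zeta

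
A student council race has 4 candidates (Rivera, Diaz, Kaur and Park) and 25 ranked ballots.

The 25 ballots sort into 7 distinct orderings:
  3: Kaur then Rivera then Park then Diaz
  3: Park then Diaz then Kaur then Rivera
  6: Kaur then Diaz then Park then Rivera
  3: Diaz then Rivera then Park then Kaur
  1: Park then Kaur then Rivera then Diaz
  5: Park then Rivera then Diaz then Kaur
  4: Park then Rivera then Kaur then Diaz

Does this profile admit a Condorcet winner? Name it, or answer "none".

Head-to-head results (25 voters):
Rivera vs Diaz: Rivera preferred on 3+1+5+4 = 13 ballots; Rivera wins 13–12.
Rivera–Kaur: Kaur 13–12.
Rivera vs Park: 3+3 = 6 for Rivera, 19 for Park — Park by 19–6.
Diaz vs Kaur: Diaz preferred on 3+3+5 = 11 ballots; Kaur wins 14–11.
Diaz–Park: Park 16–9.
Kaur vs Park: 3+6 = 9 for Kaur, 16 for Park — Park by 16–9.
Park beats each of Rivera, Diaz, Kaur — Park is the Condorcet winner.

Park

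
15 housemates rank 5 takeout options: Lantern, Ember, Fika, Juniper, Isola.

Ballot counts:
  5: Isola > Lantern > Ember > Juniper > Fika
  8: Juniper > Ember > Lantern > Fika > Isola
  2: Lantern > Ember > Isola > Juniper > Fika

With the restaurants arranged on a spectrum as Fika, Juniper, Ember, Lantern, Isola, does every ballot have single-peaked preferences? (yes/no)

yes

Axis positions: Fika=1, Juniper=2, Ember=3, Lantern=4, Isola=5.
Group 1 (peak Isola at position 5): ranking walks positions 5-4-3-2-1, expanding outward from the peak — single-peaked.
Group 2 (peak Juniper at position 2): ranking walks positions 2-3-4-1-5, expanding outward from the peak — single-peaked.
Group 3 (peak Lantern at position 4): ranking walks positions 4-3-5-2-1, expanding outward from the peak — single-peaked.
Every ranking is single-peaked on this axis.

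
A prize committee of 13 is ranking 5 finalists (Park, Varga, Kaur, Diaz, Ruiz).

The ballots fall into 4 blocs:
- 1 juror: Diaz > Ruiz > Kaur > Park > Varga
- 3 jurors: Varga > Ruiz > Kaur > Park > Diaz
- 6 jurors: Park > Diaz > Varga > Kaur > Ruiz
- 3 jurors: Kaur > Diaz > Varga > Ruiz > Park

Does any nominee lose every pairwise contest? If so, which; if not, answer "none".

none

Head-to-head results (13 jurors):
Park vs Varga: 1+6 = 7 for Park, 6 for Varga — Park by 7–6.
Park vs Kaur: 6 for Park, 7 for Kaur — Kaur by 7–6.
Park vs Diaz: Park, 9–4.
Park vs Ruiz: Park preferred on 6 ballots; Ruiz wins 7–6.
Varga vs Kaur: Varga wins 9–4.
Varga–Diaz: Diaz 10–3.
Varga vs Ruiz: Varga wins 12–1.
Kaur–Diaz: Diaz 7–6.
Kaur vs Ruiz: Kaur preferred on 6+3 = 9 ballots; Kaur wins 9–4.
Diaz vs Ruiz: 1+6+3 = 10 for Diaz, 3 for Ruiz — Diaz by 10–3.
No nominee is winless: Park beats Varga; Varga beats Kaur; Kaur beats Park; Diaz beats Varga; Ruiz beats Park. There is no Condorcet loser.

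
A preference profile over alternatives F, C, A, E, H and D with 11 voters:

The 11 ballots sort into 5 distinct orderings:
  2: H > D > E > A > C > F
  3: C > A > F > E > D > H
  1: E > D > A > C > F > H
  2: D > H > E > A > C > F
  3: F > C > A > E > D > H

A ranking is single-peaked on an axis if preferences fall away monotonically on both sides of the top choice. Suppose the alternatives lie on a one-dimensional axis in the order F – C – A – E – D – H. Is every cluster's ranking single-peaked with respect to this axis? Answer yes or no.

yes

Axis positions: F=1, C=2, A=3, E=4, D=5, H=6.
Cluster 1 (peak H at position 6): ranking walks positions 6-5-4-3-2-1, expanding outward from the peak — single-peaked.
Cluster 2 (peak C at position 2): ranking walks positions 2-3-1-4-5-6, expanding outward from the peak — single-peaked.
Cluster 3 (peak E at position 4): ranking walks positions 4-5-3-2-1-6, expanding outward from the peak — single-peaked.
Cluster 4 (peak D at position 5): ranking walks positions 5-6-4-3-2-1, expanding outward from the peak — single-peaked.
Cluster 5 (peak F at position 1): ranking walks positions 1-2-3-4-5-6, expanding outward from the peak — single-peaked.
Every ranking is single-peaked on this axis.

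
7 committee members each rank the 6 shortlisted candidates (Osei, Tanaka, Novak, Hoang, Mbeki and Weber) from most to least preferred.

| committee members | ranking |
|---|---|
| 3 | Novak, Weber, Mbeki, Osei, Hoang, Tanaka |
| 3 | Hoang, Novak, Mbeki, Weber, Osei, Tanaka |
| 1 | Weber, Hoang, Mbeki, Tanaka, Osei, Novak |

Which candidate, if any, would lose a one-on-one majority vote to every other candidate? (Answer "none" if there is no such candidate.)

Tanaka

Head-to-head results (7 committee members):
Osei vs Tanaka: Osei wins 6–1.
Osei vs Novak: 1 to 6, Novak.
Osei–Hoang: Hoang 4–3.
Osei–Mbeki: Mbeki 7–0.
Osei vs Weber: 0 to 7, Weber.
Tanaka vs Novak: Tanaka is ranked higher on 1 ballot, Novak on 6. Novak wins 6–1.
Tanaka vs Hoang: 0 for Tanaka, 7 for Hoang — Hoang by 7–0.
Tanaka vs Mbeki: Mbeki, 7–0.
Tanaka–Weber: Weber 7–0.
Novak vs Hoang: 3 for Novak, 4 for Hoang — Hoang by 4–3.
Novak vs Mbeki: Novak wins 6–1.
Novak vs Weber: 6 to 1, Novak.
Hoang vs Mbeki: Hoang is ranked higher on 3+1 = 4 ballots, Mbeki on 3. Hoang wins 4–3.
Hoang vs Weber: Hoang preferred on 3 ballots; Weber wins 4–3.
Mbeki vs Weber: 3 to 4, Weber.
Tanaka loses to every other candidate — it is the Condorcet loser.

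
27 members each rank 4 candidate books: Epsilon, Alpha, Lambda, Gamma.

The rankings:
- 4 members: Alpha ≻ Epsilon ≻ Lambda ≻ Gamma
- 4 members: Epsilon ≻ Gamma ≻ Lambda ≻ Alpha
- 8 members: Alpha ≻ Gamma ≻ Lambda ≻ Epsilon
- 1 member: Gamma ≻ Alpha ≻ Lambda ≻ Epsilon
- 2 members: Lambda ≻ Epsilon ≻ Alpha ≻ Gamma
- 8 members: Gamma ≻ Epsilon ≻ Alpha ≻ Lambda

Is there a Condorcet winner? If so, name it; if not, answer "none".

Pairwise majorities:
Epsilon vs Alpha: Epsilon wins 14–13.
Epsilon vs Lambda: 16 to 11, Epsilon.
Epsilon vs Gamma: Epsilon preferred on 4+4+2 = 10 ballots; Gamma wins 17–10.
Alpha–Lambda: Alpha 21–6.
Alpha vs Gamma: Alpha preferred on 4+8+2 = 14 ballots; Alpha wins 14–13.
Lambda–Gamma: Gamma 21–6.
Each book drops at least one matchup (Epsilon loses to Gamma; Alpha loses to Epsilon; Lambda loses to Epsilon; Gamma loses to Alpha); the cycle Epsilon → Alpha → Gamma → Epsilon rules out a Condorcet winner.

none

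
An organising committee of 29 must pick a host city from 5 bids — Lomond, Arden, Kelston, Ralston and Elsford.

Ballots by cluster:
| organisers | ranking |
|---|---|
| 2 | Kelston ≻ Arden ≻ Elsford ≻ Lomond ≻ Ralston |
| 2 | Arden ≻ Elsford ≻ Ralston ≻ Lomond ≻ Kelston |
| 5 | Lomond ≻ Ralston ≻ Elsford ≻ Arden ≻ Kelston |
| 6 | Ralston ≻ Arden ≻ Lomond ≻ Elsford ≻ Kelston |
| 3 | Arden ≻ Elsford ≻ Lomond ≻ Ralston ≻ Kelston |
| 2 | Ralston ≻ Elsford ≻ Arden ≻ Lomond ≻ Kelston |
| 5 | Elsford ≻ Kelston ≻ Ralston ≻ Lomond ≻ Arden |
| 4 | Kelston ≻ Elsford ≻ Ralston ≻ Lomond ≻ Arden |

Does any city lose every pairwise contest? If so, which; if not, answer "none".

Kelston

Head-to-head results (29 organisers):
Lomond vs Arden: Arden wins 15–14.
Lomond–Kelston: Lomond 18–11.
Lomond vs Ralston: Ralston wins 19–10.
Lomond vs Elsford: Lomond preferred on 5+6 = 11 ballots; Elsford wins 18–11.
Arden vs Kelston: 2+5+6+3+2 = 18 for Arden, 11 for Kelston — Arden by 18–11.
Arden vs Ralston: Ralston wins 22–7.
Arden–Elsford: Elsford 16–13.
Kelston vs Ralston: Ralston wins 18–11.
Kelston vs Elsford: Elsford wins 23–6.
Ralston–Elsford: Elsford 16–13.
Only Kelston has no wins; Kelston is the Condorcet loser.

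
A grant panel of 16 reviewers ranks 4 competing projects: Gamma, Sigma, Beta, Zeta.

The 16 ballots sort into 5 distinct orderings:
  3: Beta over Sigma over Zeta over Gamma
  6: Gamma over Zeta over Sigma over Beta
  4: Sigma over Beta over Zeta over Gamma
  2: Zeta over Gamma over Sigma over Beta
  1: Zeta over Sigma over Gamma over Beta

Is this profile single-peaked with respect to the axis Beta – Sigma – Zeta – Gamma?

yes

Axis positions: Beta=1, Sigma=2, Zeta=3, Gamma=4.
Ballot type 1 (peak Beta at position 1): ranking walks positions 1-2-3-4, expanding outward from the peak — single-peaked.
Ballot type 2 (peak Gamma at position 4): ranking walks positions 4-3-2-1, expanding outward from the peak — single-peaked.
Ballot type 3 (peak Sigma at position 2): ranking walks positions 2-1-3-4, expanding outward from the peak — single-peaked.
Ballot type 4 (peak Zeta at position 3): ranking walks positions 3-4-2-1, expanding outward from the peak — single-peaked.
Ballot type 5 (peak Zeta at position 3): ranking walks positions 3-2-4-1, expanding outward from the peak — single-peaked.
Every ranking is single-peaked on this axis.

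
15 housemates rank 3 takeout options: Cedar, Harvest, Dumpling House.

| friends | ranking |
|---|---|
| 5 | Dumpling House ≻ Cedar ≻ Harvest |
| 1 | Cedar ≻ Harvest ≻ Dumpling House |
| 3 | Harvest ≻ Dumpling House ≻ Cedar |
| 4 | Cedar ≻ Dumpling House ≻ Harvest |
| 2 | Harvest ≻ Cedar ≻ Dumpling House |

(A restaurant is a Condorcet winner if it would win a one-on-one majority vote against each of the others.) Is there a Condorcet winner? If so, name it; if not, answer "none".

Head-to-head results (15 friends):
Cedar vs Harvest: Cedar, 10–5.
Cedar vs Dumpling House: 1+4+2 = 7 for Cedar, 8 for Dumpling House — Dumpling House by 8–7.
Harvest–Dumpling House: Dumpling House 9–6.
Only Dumpling House has no losses; Dumpling House is the Condorcet winner.

Dumpling House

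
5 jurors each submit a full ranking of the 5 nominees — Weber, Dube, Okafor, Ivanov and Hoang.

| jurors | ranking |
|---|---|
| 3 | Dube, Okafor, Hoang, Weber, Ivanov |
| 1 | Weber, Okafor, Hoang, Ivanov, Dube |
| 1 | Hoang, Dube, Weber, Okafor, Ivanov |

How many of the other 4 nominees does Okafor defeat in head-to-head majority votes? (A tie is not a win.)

Okafor against each rival (5 jurors):
Okafor vs Weber: Okafor wins 3–2.
Okafor vs Dube: Dube wins 4–1.
Okafor vs Ivanov: Okafor wins 5–0.
Okafor vs Hoang: 3+1 = 4 for Okafor, 1 for Hoang — Okafor by 4–1.
Okafor beats Weber, Ivanov, Hoang; loses to Dube — 3 pairwise wins.

3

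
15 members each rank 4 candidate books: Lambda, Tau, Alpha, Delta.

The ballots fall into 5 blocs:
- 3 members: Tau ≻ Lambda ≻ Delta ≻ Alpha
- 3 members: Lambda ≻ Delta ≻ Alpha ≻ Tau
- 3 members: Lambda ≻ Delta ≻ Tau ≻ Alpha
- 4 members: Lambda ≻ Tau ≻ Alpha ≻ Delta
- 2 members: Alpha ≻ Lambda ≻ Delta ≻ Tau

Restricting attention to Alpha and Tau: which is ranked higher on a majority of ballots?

Ballots ranking Alpha above Tau: 3 + 2 = 5.
Ballots ranking Tau above Alpha: 15 − 5 = 10.
Tau wins the head-to-head 10–5.

Tau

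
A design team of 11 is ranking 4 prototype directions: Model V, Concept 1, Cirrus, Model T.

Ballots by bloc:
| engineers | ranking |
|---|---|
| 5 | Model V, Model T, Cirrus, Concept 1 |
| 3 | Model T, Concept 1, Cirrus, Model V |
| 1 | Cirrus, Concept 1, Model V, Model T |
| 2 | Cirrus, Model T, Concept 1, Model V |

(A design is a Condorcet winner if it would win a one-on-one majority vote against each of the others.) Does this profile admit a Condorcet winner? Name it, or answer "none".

none

Head-to-head results (11 engineers):
Model V–Concept 1: Concept 1 6–5.
Model V vs Cirrus: Cirrus wins 6–5.
Model V vs Model T: Model V wins 6–5.
Concept 1 vs Cirrus: Cirrus, 8–3.
Concept 1–Model T: Model T 10–1.
Cirrus vs Model T: Model T, 8–3.
Every design loses at least once (Model V loses to Concept 1; Concept 1 loses to Cirrus; Cirrus loses to Model T; Model T loses to Model V). The majority relation contains the cycle Model V → Model T → Concept 1 → Model V, so there is no Condorcet winner.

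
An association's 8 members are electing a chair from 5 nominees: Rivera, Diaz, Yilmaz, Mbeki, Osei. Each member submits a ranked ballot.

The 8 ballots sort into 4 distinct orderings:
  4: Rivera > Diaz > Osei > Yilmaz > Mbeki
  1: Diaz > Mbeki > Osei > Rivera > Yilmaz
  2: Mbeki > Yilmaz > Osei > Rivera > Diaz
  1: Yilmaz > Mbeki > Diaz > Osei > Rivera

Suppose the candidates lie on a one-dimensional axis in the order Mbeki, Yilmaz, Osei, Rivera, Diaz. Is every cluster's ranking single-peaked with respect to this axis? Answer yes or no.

no

Axis positions: Mbeki=1, Yilmaz=2, Osei=3, Rivera=4, Diaz=5.
Cluster 1 (peak Rivera at position 4): ranking walks positions 4-5-3-2-1, expanding outward from the peak — single-peaked.
Cluster 2: ranking walks positions 5-1-3-4-2; Mbeki is ranked above Rivera even though Rivera lies between Mbeki and the peak Diaz on the axis — preferences dip and rise again. Not single-peaked.
Cluster 3 (peak Mbeki at position 1): ranking walks positions 1-2-3-4-5, expanding outward from the peak — single-peaked.
Cluster 4: ranking walks positions 2-1-5-3-4; Diaz is ranked above Osei even though Osei lies between Diaz and the peak Yilmaz on the axis — preferences dip and rise again. Not single-peaked.
Cluster 2 violates single-peakedness, so the profile is not single-peaked on this axis.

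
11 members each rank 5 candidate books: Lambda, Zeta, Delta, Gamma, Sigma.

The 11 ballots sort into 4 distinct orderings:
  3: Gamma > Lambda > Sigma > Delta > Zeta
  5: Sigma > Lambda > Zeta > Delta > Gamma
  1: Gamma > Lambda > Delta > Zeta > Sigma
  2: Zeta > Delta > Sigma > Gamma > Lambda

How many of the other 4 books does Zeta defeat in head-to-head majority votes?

2

Zeta against each rival (11 members):
Zeta vs Lambda: 2 to 9, Lambda.
Zeta vs Delta: Zeta is ranked higher on 5+2 = 7 ballots, Delta on 4. Zeta wins 7–4.
Zeta vs Gamma: Zeta preferred on 5+2 = 7 ballots; Zeta wins 7–4.
Zeta vs Sigma: 1+2 = 3 for Zeta, 8 for Sigma — Sigma by 8–3.
Zeta beats Delta, Gamma; loses to Lambda, Sigma — 2 pairwise wins.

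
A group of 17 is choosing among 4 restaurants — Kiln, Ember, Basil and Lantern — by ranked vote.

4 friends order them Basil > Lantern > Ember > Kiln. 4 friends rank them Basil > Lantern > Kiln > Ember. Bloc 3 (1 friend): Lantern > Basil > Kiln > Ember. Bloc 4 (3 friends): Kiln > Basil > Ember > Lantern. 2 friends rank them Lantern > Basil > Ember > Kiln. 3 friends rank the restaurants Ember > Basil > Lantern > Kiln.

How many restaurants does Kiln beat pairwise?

0

Kiln against each rival (17 friends):
Kiln vs Ember: Kiln is ranked higher on 4+1+3 = 8 ballots, Ember on 9. Ember wins 9–8.
Kiln–Basil: Basil 14–3.
Kiln vs Lantern: Lantern, 14–3.
Kiln beats no one; loses to Ember, Basil, Lantern — 0 pairwise wins.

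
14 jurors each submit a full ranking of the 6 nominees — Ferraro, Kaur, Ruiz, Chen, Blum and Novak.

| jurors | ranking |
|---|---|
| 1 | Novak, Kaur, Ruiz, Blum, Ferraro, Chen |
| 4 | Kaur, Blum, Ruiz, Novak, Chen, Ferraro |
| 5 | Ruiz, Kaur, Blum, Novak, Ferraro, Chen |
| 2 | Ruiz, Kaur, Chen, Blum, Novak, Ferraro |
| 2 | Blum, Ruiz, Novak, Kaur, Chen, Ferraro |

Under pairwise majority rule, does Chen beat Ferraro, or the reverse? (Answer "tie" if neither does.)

Chen

Ballots ranking Chen above Ferraro: 4 + 2 + 2 = 8.
Ballots ranking Ferraro above Chen: 14 − 8 = 6.
Chen wins the head-to-head 8–6.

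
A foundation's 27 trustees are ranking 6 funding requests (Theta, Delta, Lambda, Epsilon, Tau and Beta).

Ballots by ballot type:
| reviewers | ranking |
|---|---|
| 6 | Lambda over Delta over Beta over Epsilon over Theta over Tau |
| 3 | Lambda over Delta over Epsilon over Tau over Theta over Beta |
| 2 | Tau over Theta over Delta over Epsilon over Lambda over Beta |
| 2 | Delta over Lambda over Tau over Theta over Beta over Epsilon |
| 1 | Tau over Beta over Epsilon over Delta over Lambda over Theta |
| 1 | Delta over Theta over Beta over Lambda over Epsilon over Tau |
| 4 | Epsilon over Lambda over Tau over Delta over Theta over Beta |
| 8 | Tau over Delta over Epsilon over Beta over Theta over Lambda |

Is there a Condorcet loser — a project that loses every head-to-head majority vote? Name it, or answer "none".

Theta

Head-to-head results (27 reviewers):
Theta–Delta: Delta 25–2.
Theta vs Lambda: Theta is ranked higher on 2+1+8 = 11 ballots, Lambda on 16. Lambda wins 16–11.
Theta vs Epsilon: Epsilon, 22–5.
Theta vs Tau: Tau wins 20–7.
Theta–Beta: Beta 15–12.
Delta vs Lambda: Delta wins 14–13.
Delta vs Epsilon: 6+3+2+2+1+8 = 22 for Delta, 5 for Epsilon — Delta by 22–5.
Delta vs Tau: 6+3+2+1 = 12 for Delta, 15 for Tau — Tau by 15–12.
Delta vs Beta: Delta is ranked higher on 26 ballots, Beta on 1. Delta wins 26–1.
Lambda vs Epsilon: Lambda preferred on 6+3+2+1 = 12 ballots; Epsilon wins 15–12.
Lambda vs Tau: 16 to 11, Lambda.
Lambda–Beta: Lambda 17–10.
Epsilon vs Tau: Epsilon preferred on 6+3+1+4 = 14 ballots; Epsilon wins 14–13.
Epsilon vs Beta: 3+2+4+8 = 17 for Epsilon, 10 for Beta — Epsilon by 17–10.
Tau vs Beta: Tau is ranked higher on 3+2+2+1+4+8 = 20 ballots, Beta on 7. Tau wins 20–7.
Theta is beaten in every head-to-head and is the Condorcet loser.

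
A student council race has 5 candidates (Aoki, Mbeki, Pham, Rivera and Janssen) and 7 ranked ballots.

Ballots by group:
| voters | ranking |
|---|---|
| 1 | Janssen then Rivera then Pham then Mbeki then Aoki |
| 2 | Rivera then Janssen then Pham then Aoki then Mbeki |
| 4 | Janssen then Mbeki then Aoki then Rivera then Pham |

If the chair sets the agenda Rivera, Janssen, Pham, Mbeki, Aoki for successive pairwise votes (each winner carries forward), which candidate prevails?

Round 1: Rivera vs Janssen — 2–5, Janssen advances.
Round 2: Janssen vs Pham — 7–0, Janssen advances.
Round 3: Janssen vs Mbeki — 7–0, Janssen advances.
Round 4: Janssen vs Aoki — 7–0, Janssen advances.
The agenda winner is Janssen.

Janssen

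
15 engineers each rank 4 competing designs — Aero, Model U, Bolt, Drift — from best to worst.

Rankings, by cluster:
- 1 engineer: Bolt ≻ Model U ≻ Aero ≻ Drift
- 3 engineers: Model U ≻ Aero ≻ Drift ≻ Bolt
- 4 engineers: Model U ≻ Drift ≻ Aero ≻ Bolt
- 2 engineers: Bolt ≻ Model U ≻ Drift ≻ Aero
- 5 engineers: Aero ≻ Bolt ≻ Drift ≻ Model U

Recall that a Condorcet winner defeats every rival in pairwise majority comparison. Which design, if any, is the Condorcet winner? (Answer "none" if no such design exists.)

none

Check each pair by majority over 15 ballots:
Aero vs Model U: Aero is ranked higher on 5 ballots, Model U on 10. Model U wins 10–5.
Aero vs Bolt: Aero is ranked higher on 3+4+5 = 12 ballots, Bolt on 3. Aero wins 12–3.
Aero vs Drift: 9 to 6, Aero.
Model U vs Bolt: 7 to 8, Bolt.
Model U vs Drift: Model U preferred on 1+3+4+2 = 10 ballots; Model U wins 10–5.
Bolt vs Drift: 8 to 7, Bolt.
Every design loses at least once (Aero loses to Model U; Model U loses to Bolt; Bolt loses to Aero; Drift loses to Aero). The majority relation contains the cycle Aero → Bolt → Model U → Aero, so there is no Condorcet winner.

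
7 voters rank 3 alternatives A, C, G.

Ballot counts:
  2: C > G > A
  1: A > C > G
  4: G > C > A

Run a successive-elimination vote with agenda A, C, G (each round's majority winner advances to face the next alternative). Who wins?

Round 1: A vs C — 1–6, C advances.
Round 2: C vs G — 3–4, G advances.
The agenda winner is G.

G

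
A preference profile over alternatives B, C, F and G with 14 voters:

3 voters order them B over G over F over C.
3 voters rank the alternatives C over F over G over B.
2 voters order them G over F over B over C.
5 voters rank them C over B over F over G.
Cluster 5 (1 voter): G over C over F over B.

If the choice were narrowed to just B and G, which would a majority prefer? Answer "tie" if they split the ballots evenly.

B

Ballots ranking B above G: 3 + 5 = 8.
Ballots ranking G above B: 14 − 8 = 6.
B wins the head-to-head 8–6.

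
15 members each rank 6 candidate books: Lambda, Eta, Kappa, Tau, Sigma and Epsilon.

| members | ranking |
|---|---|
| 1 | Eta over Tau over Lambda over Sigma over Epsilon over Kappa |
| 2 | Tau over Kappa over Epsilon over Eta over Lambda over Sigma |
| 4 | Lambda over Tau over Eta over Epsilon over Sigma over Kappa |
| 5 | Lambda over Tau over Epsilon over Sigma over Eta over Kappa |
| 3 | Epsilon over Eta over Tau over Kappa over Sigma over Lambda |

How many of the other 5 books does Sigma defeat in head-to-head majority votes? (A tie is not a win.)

Sigma against each rival (15 members):
Sigma vs Lambda: Sigma preferred on 3 ballots; Lambda wins 12–3.
Sigma vs Eta: Eta wins 10–5.
Sigma vs Kappa: Sigma is ranked higher on 1+4+5 = 10 ballots, Kappa on 5. Sigma wins 10–5.
Sigma–Tau: Tau 15–0.
Sigma vs Epsilon: 1 to 14, Epsilon.
Sigma beats Kappa; loses to Lambda, Eta, Tau, Epsilon — 1 pairwise win.

1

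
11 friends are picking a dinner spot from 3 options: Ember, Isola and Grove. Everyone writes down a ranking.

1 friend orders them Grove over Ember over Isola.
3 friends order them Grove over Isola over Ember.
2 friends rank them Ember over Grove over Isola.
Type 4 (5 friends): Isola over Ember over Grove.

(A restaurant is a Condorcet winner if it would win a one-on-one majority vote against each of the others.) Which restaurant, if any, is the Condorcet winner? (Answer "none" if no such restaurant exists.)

none

Head-to-head results (11 friends):
Ember vs Isola: 3 to 8, Isola.
Ember vs Grove: Ember preferred on 2+5 = 7 ballots; Ember wins 7–4.
Isola vs Grove: Isola preferred on 5 ballots; Grove wins 6–5.
Every restaurant loses at least once (Ember loses to Isola; Isola loses to Grove; Grove loses to Ember). The majority relation contains the cycle Ember > Grove > Isola > Ember, so there is no Condorcet winner.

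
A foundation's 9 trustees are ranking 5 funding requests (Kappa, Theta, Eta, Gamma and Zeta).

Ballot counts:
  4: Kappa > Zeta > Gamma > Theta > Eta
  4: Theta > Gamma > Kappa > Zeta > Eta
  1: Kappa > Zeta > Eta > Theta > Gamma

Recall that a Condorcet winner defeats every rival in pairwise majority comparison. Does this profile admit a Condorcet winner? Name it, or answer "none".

Kappa

Check each pair by majority over 9 ballots:
Kappa vs Theta: Kappa is ranked higher on 4+1 = 5 ballots, Theta on 4. Kappa wins 5–4.
Kappa vs Eta: Kappa is ranked higher on 4+4+1 = 9 ballots, Eta on 0. Kappa wins 9–0.
Kappa vs Gamma: 4+1 = 5 for Kappa, 4 for Gamma — Kappa by 5–4.
Kappa vs Zeta: 9 to 0, Kappa.
Theta vs Eta: 8 to 1, Theta.
Theta vs Gamma: Theta preferred on 4+1 = 5 ballots; Theta wins 5–4.
Theta vs Zeta: 4 for Theta, 5 for Zeta — Zeta by 5–4.
Eta vs Gamma: 1 for Eta, 8 for Gamma — Gamma by 8–1.
Eta vs Zeta: 0 to 9, Zeta.
Gamma vs Zeta: 4 to 5, Zeta.
Only Kappa has no losses; Kappa is the Condorcet winner.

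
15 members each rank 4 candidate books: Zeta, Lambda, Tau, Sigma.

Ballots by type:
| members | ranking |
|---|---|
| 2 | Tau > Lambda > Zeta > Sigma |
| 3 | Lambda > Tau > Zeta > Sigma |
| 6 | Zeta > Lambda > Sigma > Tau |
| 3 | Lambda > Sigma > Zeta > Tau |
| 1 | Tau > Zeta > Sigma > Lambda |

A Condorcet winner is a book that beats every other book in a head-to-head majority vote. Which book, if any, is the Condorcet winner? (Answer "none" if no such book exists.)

Head-to-head results (15 members):
Zeta vs Lambda: 7 to 8, Lambda.
Zeta vs Tau: 6+3 = 9 for Zeta, 6 for Tau — Zeta by 9–6.
Zeta vs Sigma: Zeta wins 12–3.
Lambda–Tau: Lambda 12–3.
Lambda vs Sigma: 14 to 1, Lambda.
Tau–Sigma: Sigma 9–6.
Lambda defeats every rival head-to-head and is the Condorcet winner.

Lambda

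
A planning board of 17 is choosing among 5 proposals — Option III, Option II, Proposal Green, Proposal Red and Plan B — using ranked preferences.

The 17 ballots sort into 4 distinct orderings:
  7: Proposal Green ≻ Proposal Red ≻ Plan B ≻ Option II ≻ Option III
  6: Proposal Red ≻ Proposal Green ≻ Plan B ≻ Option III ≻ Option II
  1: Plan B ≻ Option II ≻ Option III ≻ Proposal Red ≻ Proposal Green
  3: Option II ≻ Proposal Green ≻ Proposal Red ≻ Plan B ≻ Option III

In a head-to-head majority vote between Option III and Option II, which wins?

Ballots ranking Option III above Option II: 6.
Ballots ranking Option II above Option III: 17 − 6 = 11.
Option II wins the head-to-head 11–6.

Option II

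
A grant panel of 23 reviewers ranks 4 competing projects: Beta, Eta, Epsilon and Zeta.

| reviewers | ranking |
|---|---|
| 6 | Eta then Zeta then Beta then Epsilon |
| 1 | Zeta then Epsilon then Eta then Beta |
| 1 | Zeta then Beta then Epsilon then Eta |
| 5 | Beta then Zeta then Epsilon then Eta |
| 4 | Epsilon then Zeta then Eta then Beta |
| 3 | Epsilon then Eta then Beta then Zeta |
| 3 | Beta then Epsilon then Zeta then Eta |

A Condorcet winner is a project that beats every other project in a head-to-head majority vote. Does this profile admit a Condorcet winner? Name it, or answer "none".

Zeta

Head-to-head results (23 reviewers):
Beta vs Eta: Beta is ranked higher on 1+5+3 = 9 ballots, Eta on 14. Eta wins 14–9.
Beta vs Epsilon: 15 to 8, Beta.
Beta vs Zeta: Beta is ranked higher on 5+3+3 = 11 ballots, Zeta on 12. Zeta wins 12–11.
Eta vs Epsilon: 6 for Eta, 17 for Epsilon — Epsilon by 17–6.
Eta vs Zeta: Eta is ranked higher on 6+3 = 9 ballots, Zeta on 14. Zeta wins 14–9.
Epsilon vs Zeta: Epsilon preferred on 4+3+3 = 10 ballots; Zeta wins 13–10.
Zeta wins every pairwise contest, so Zeta is the Condorcet winner.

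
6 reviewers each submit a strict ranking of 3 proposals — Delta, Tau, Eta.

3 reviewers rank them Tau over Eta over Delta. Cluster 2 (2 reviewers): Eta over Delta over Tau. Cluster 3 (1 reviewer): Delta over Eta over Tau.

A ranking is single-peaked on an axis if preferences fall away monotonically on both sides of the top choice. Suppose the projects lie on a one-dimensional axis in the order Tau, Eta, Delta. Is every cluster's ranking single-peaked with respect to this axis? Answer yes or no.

yes

Axis positions: Tau=1, Eta=2, Delta=3.
Cluster 1 (peak Tau at position 1): ranking walks positions 1-2-3, expanding outward from the peak — single-peaked.
Cluster 2 (peak Eta at position 2): ranking walks positions 2-3-1, expanding outward from the peak — single-peaked.
Cluster 3 (peak Delta at position 3): ranking walks positions 3-2-1, expanding outward from the peak — single-peaked.
Every ranking is single-peaked on this axis.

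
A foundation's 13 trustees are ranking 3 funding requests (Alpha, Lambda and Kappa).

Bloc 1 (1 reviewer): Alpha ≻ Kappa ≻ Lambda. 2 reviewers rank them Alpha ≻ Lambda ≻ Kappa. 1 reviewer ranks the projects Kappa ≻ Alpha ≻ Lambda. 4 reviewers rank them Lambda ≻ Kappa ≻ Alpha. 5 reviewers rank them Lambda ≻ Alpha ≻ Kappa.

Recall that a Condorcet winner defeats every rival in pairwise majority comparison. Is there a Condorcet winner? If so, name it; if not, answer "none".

Pairwise majorities:
Alpha vs Lambda: 1+2+1 = 4 for Alpha, 9 for Lambda — Lambda by 9–4.
Alpha vs Kappa: Alpha is ranked higher on 1+2+5 = 8 ballots, Kappa on 5. Alpha wins 8–5.
Lambda vs Kappa: 2+4+5 = 11 for Lambda, 2 for Kappa — Lambda by 11–2.
Lambda beats each of Alpha, Kappa — Lambda is the Condorcet winner.

Lambda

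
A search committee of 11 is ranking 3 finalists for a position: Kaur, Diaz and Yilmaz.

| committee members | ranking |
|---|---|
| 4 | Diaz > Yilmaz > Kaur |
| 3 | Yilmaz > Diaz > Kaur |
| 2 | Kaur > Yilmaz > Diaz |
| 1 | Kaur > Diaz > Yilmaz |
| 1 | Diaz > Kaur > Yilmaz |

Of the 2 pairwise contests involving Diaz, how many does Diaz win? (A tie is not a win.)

2

Diaz against each rival (11 committee members):
Diaz vs Kaur: 4+3+1 = 8 for Diaz, 3 for Kaur — Diaz by 8–3.
Diaz vs Yilmaz: Diaz wins 6–5.
Diaz beats Kaur, Yilmaz — 2 pairwise wins.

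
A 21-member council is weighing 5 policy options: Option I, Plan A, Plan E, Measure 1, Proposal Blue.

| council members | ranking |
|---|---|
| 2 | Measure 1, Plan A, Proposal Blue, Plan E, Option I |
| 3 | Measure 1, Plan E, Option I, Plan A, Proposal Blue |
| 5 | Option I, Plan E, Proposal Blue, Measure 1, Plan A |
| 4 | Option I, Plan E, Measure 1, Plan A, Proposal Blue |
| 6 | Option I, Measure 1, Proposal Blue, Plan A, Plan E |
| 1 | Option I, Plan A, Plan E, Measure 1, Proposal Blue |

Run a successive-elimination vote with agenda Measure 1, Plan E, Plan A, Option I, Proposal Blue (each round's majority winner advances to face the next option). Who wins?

Round 1: Measure 1 vs Plan E — 11–10, Measure 1 advances.
Round 2: Measure 1 vs Plan A — 20–1, Measure 1 advances.
Round 3: Measure 1 vs Option I — 5–16, Option I advances.
Round 4: Option I vs Proposal Blue — 19–2, Option I advances.
Option I survives the agenda.

Option I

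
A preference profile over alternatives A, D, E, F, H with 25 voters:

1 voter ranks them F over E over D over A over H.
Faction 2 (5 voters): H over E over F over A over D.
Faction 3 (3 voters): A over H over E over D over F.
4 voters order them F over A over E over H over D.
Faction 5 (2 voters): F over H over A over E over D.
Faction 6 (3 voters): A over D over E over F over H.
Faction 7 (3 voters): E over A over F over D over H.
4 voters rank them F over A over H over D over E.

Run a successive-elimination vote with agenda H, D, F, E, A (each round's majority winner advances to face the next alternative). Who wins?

Round 1: H vs D — 18–7, H advances.
Round 2: H vs F — 8–17, F advances.
Round 3: F vs E — 11–14, E advances.
Round 4: E vs A — 9–16, A advances.
A survives the agenda.

A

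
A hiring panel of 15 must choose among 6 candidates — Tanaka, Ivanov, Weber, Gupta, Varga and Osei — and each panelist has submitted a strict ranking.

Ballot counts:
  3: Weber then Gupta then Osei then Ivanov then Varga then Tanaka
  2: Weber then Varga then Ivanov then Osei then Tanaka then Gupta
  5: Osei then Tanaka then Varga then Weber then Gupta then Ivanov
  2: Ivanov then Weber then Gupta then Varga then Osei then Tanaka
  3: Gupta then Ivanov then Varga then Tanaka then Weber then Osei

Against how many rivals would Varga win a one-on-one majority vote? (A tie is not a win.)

2

Varga against each rival (15 committee members):
Varga vs Tanaka: Varga, 10–5.
Varga vs Ivanov: 2+5 = 7 for Varga, 8 for Ivanov — Ivanov by 8–7.
Varga vs Weber: Varga is ranked higher on 5+3 = 8 ballots, Weber on 7. Varga wins 8–7.
Varga vs Gupta: 7 to 8, Gupta.
Varga vs Osei: Varga preferred on 2+2+3 = 7 ballots; Osei wins 8–7.
Varga beats Tanaka, Weber; loses to Ivanov, Gupta, Osei — 2 pairwise wins.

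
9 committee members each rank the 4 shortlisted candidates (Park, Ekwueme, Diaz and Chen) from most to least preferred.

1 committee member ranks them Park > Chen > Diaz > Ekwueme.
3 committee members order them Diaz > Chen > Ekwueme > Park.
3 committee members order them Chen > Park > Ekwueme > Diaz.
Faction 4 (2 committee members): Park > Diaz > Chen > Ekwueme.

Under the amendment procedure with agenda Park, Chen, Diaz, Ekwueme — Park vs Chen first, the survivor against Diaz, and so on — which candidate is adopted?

Diaz

Round 1: Park vs Chen — 3–6, Chen advances.
Round 2: Chen vs Diaz — 4–5, Diaz advances.
Round 3: Diaz vs Ekwueme — 6–3, Diaz advances.
Diaz survives the agenda.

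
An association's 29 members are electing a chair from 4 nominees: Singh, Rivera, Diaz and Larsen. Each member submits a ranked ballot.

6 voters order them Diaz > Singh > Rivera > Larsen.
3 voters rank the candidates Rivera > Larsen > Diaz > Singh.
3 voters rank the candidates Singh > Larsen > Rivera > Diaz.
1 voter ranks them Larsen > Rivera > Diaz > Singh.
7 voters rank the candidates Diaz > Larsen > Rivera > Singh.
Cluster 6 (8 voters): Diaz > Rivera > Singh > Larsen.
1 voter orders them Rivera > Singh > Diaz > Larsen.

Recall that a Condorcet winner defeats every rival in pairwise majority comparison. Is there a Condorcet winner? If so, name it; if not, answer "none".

Head-to-head results (29 voters):
Singh–Rivera: Rivera 20–9.
Singh vs Diaz: Diaz, 25–4.
Singh vs Larsen: Singh, 18–11.
Rivera vs Diaz: Diaz wins 21–8.
Rivera vs Larsen: Rivera wins 18–11.
Diaz vs Larsen: Diaz, 22–7.
Only Diaz has no losses; Diaz is the Condorcet winner.

Diaz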